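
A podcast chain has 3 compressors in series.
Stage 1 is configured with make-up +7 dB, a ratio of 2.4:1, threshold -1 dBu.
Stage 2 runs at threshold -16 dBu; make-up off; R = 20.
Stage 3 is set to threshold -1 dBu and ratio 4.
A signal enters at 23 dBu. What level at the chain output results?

Stage 1: 24 dB above -1 dBu, reduced 2.4:1 to 10 dB above → 9 dBu; +7 dB make-up → 16 dBu.
Stage 2: 32 dB above -16 dBu, reduced 20:1 to 1.6 dB above → -14.4 dBu.
Stage 3: below threshold (-14.4 ≤ -1); passes unchanged; output -14.4 dBu.

-14.4 dBu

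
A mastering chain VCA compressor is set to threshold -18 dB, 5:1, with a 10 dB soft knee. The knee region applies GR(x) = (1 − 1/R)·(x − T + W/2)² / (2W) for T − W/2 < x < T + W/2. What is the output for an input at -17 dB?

-18.44 dB

x − T + W/2 = -17 − (-18) + 5 = 6.
GR = (1 − 1/5) × 6² / 20 = 0.8 × 36 / 20 = 1.44 dB.
Output = -17 − 1.44 = -18.44 dB.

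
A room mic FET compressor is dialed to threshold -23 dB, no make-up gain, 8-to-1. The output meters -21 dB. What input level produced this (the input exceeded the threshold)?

Post-compression overshoot = -21 − (-23) = 2 dB.
Undo the ratio: input overshoot = 2 × 8 = 16 dB, giving input = -7 dB.

-7 dB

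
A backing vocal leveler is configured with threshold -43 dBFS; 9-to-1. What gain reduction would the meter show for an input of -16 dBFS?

Overshoot = -16 − (-43) = 27 dB.
A 9:1 ratio leaves 3 dB of that excess.
GR = overshoot in − overshoot out = 27 − 3 = 24 dB.

24 dB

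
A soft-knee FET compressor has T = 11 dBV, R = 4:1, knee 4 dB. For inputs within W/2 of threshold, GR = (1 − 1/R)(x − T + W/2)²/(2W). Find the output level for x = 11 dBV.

10.625 dBV

x − T + W/2 = 11 − 11 + 2 = 2.
GR = (1 − 1/4) × 2² / 8 = 0.75 × 4 / 8 = 0.375 dB.
Output = 11 − 0.375 = 10.625 dBV.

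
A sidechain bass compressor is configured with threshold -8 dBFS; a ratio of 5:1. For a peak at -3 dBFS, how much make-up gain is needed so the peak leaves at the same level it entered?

Without make-up, output = threshold + overshoot/5 = -8 + 1 = -7 dBFS.
Gap to target: 4 dB.

4 dB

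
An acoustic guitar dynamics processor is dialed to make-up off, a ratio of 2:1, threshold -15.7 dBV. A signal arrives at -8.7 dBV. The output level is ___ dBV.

-8.7 dBV sits 7 dB over threshold.
At 2:1 the overshoot is divided by 2, leaving 3.5 dB above threshold.
So the level is -15.7 + 3.5 = -12.2 dBV.

-12.2 dBV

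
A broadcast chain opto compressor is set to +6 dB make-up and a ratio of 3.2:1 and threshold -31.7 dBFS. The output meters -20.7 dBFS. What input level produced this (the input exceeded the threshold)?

-15.7 dBFS

Before make-up, the level was -20.7 − 6 = -26.7 dBFS.
The compressed level sits -26.7 − (-31.7) = 5 dB over threshold.
Input overshoot = R × output overshoot = 16 dB → input = -31.7 + 16 = -15.7 dBFS.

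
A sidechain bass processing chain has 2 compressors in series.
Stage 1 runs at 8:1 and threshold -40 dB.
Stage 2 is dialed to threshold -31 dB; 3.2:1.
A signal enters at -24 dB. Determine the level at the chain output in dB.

Stage 1: overshoot 16 dB → 16/8 = 2 dB → -38 dB.
Stage 2: -38 dB ≤ -31 dB, so stage 2 doesn't engage; output -38 dB.

-38 dB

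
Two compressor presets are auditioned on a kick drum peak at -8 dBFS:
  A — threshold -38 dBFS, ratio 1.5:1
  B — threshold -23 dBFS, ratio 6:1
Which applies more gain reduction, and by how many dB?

A: overshoot 30 dB → output overshoot 20 dB → GR 10 dB.
B: overshoot 15 dB → output overshoot 2.5 dB → GR 12.5 dB.
B reduces 2.5 dB more.

B, by 2.5 dB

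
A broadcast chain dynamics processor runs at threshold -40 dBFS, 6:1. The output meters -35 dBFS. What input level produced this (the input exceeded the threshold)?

The compressed level sits -35 − (-40) = 5 dB over threshold.
Undo the ratio: input overshoot = 5 × 6 = 30 dB, giving input = -10 dBFS.

-10 dBFS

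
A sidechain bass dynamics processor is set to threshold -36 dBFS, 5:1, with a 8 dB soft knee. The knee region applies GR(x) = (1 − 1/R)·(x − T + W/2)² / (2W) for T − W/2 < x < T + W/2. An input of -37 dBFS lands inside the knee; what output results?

-37.45 dBFS

x − T + W/2 = -37 − (-36) + 4 = 3.
GR = (1 − 1/5) × 3² / 16 = 0.8 × 9 / 16 = 0.45 dB.
Output = -37 − 0.45 = -37.45 dBFS.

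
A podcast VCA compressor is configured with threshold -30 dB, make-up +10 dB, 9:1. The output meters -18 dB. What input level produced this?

Remove make-up: -18 − 10 = -28 dB.
That's 2 dB above the -30 dB threshold.
Before 9:1 compression the overshoot was 2 × 9 = 18 dB, so input = -30 + 18 = -12 dB.

-12 dB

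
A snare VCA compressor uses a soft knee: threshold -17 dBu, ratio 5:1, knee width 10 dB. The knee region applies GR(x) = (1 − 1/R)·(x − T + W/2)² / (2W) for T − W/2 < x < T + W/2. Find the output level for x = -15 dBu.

x − T + W/2 = -15 − (-17) + 5 = 7.
GR = (1 − 1/5) × 7² / 20 = 0.8 × 49 / 20 = 1.96 dB.
Output = -15 − 1.96 = -16.96 dBu.

-16.96 dBu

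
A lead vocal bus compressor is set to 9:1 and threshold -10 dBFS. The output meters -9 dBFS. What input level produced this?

-1 dBFS

The compressed level sits -9 − (-10) = 1 dB over threshold.
Undo the ratio: input overshoot = 1 × 9 = 9 dB, giving input = -1 dBFS.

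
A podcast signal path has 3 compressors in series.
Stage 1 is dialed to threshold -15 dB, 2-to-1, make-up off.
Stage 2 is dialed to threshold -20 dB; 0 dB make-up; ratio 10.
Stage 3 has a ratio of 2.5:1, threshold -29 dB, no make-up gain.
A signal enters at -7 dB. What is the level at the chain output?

-25.04 dB

Stage 1: overshoot 8 dB → 8/2 = 4 dB → -11 dB.
Stage 2: -11 dB is 9 dB over -20 dB; at 10:1 that becomes 0.9 dB over, giving -19.1 dB.
Stage 3: overshoot 9.9 dB → 9.9/2.5 = 3.96 dB → -25.04 dB.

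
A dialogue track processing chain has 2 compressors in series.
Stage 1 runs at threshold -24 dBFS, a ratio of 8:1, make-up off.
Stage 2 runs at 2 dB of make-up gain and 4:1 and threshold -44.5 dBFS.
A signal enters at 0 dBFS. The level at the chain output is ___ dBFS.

Stage 1: overshoot 24 dB → 24/8 = 3 dB → -21 dBFS.
Stage 2: -21 dBFS is 23.5 dB over -44.5 dBFS; at 4:1 that becomes 5.875 dB over, giving -38.625 dBFS; +2 dB make-up → -36.625 dBFS.

-36.625 dBFS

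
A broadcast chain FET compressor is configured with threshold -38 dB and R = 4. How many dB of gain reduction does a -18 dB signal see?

15 dB

-18 dB exceeds the threshold by 20 dB.
At 4:1, output sits 20/4 = 5 dB above threshold.
GR = overshoot in − overshoot out = 20 − 5 = 15 dB.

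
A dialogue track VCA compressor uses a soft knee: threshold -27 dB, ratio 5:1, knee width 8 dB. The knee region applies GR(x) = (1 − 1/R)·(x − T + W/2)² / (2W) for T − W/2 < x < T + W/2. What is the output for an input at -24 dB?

x − T + W/2 = -24 − (-27) + 4 = 7.
GR = (1 − 1/5) × 7² / 16 = 0.8 × 49 / 16 = 2.45 dB.
Output = -24 − 2.45 = -26.45 dB.

-26.45 dB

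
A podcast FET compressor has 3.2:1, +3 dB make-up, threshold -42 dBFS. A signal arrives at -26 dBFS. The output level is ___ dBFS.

-34 dBFS

The input is 16 dB above the -42 dBFS threshold.
At 3.2:1 the overshoot is divided by 3.2, leaving 5 dB above threshold.
So the level is -42 + 5 = -37 dBFS; make-up adds 3 dB, giving -34 dBFS.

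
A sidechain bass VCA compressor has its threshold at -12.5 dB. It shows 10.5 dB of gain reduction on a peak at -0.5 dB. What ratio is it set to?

8:1

Input overshoot = -0.5 − (-12.5) = 12 dB.
Output overshoot = 12 − 10.5 = 1.5 dB.
Ratio = input overshoot / output overshoot = 12 / 1.5 = 8.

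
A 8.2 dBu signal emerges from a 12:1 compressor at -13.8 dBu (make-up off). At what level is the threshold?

Input is 24 dB above T (since output overshoot × R = input overshoot: (-13.8 − T)·12 = 8.2 − T gives T = -15.8 dBu).
Check: -15.8 + (8.2 − (-15.8))/12 = -15.8 + 2 = -13.8 dBu. ✓

-15.8 dBu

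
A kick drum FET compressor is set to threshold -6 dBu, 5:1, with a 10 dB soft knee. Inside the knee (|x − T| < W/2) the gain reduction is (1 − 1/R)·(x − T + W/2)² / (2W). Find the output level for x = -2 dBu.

x − T + W/2 = -2 − (-6) + 5 = 9.
GR = (1 − 1/5) × 9² / 20 = 0.8 × 81 / 20 = 3.24 dB.
Output = -2 − 3.24 = -5.24 dBu.

-5.24 dBu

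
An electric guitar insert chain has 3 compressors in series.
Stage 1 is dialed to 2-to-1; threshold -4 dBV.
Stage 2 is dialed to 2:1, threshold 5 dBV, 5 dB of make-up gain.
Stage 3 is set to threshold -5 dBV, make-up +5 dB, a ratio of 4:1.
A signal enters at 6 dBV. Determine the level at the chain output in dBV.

2.75 dBV

Stage 1: overshoot 10 dB → 10/2 = 5 dB → 1 dBV.
Stage 2: 1 dBV ≤ 5 dBV, so stage 2 doesn't engage; make-up brings it to 6 dBV.
Stage 3: overshoot 11 dB → 11/4 = 2.75 dB → -2.25 dBV; +5 dB make-up → 2.75 dBV.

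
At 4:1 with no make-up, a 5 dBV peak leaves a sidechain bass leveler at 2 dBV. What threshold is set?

1 dBV

Gain reduction = 5 − 2 = 3 dB; output overshoot = GR / (R − 1) = 3 / 3 = 1 dB.
Threshold = output − output overshoot = 2 − 1 = 1 dBV.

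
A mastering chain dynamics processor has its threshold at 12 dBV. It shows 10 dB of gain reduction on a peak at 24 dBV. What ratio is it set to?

Input overshoot = 24 − 12 = 12 dB.
Output overshoot = 12 − 10 = 2 dB.
Ratio = input overshoot / output overshoot = 12 / 2 = 6.

6:1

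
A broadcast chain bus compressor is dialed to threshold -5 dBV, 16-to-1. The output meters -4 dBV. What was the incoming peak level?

11 dBV

That's 1 dB above the -5 dBV threshold.
Input overshoot = R × output overshoot = 16 dB → input = -5 + 16 = 11 dBV.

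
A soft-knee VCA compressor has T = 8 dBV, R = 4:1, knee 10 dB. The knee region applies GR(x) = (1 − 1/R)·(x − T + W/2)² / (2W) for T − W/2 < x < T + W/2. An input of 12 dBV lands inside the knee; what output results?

x − T + W/2 = 12 − 8 + 5 = 9.
GR = (1 − 1/4) × 9² / 20 = 0.75 × 81 / 20 = 3.0375 dB.
Output = 12 − 3.0375 = 8.9625 dBV.

8.9625 dBV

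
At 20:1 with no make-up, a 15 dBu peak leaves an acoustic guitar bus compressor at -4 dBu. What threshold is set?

Let T be the threshold. Output overshoot = (input overshoot)/R, so -4 − T = (15 − T)/20.
20·(-4 − T) = 15 − T → 19·T = -80 − 15 = -95.
T = -95/19 = -5 dBu.

-5 dBu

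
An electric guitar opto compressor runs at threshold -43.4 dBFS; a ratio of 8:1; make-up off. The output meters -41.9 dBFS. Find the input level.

Post-compression overshoot = -41.9 − (-43.4) = 1.5 dB.
Input overshoot = R × output overshoot = 12 dB → input = -43.4 + 12 = -31.4 dBFS.

-31.4 dBFS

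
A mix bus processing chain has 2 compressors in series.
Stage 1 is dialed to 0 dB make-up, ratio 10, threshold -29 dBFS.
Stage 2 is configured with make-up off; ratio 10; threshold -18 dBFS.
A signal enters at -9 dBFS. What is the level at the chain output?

Stage 1: -9 dBFS is 20 dB over -29 dBFS; at 10:1 that becomes 2 dB over, giving -27 dBFS.
Stage 2: -27 dBFS is at or below the -18 dBFS threshold — no compression; output -27 dBFS.

-27 dBFS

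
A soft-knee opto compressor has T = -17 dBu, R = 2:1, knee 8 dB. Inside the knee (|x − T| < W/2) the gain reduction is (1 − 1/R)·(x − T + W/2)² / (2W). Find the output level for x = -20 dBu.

-20.03125 dBu

x − T + W/2 = -20 − (-17) + 4 = 1.
GR = (1 − 1/2) × 1² / 16 = 0.5 × 1 / 16 = 0.03125 dB.
Output = -20 − 0.03125 = -20.03125 dBu.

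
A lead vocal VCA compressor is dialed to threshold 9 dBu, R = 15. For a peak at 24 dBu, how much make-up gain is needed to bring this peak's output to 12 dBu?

2 dB

Overshoot 15 dB → 15/15 = 1 dB after compression, so the compressed level is 9 + 1 = 10 dBu.
Make-up = target − compressed = 12 − 10 = 2 dB.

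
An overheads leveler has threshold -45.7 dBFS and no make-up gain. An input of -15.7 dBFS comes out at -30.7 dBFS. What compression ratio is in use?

2:1

Input overshoot = -15.7 − (-45.7) = 30 dB; output overshoot = -30.7 − (-45.7) = 15 dB.
Ratio = 30 / 15 = 2.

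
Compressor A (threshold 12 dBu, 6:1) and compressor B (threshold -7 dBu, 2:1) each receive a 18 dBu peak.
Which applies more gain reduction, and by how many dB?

B, by 7.5 dB

A: 6 dB over, compressed to 1 dB over, so 5 dB of GR.
B: 25 dB over, compressed to 12.5 dB over, so 12.5 dB of GR.
B reduces 7.5 dB more.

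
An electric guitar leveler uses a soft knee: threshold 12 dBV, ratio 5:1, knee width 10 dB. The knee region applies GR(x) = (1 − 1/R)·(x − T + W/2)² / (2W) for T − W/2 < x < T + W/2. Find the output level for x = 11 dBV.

x − T + W/2 = 11 − 12 + 5 = 4.
GR = (1 − 1/5) × 4² / 20 = 0.8 × 16 / 20 = 0.64 dB.
Output = 11 − 0.64 = 10.36 dBV.

10.36 dBV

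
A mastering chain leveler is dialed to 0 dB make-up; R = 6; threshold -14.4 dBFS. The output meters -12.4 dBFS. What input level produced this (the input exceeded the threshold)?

-2.4 dBFS

The compressed level sits -12.4 − (-14.4) = 2 dB over threshold.
Before 6:1 compression the overshoot was 2 × 6 = 12 dB, so input = -14.4 + 12 = -2.4 dBFS.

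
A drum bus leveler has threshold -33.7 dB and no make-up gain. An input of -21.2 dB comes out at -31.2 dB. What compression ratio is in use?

5:1

Input overshoot = -21.2 − (-33.7) = 12.5 dB; output overshoot = -31.2 − (-33.7) = 2.5 dB.
Ratio = 12.5 / 2.5 = 5.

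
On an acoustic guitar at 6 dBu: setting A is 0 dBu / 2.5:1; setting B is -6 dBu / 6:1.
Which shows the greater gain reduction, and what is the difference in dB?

A: GR = 6 − 6/2.5 = 3.6 dB.
B: GR = 12 − 12/6 = 10 dB.
B applies 6.4 dB more gain reduction.

B, by 6.4 dB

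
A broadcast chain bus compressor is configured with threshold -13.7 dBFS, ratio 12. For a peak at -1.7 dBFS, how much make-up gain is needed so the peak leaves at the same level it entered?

Without make-up, output = threshold + overshoot/12 = -13.7 + 1 = -12.7 dBFS.
Gap to target: 11 dB.

11 dB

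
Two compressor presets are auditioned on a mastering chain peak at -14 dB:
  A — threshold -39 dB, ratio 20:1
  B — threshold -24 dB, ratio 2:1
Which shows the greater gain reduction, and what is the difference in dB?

A, by 18.75 dB

A: 25 dB over, compressed to 1.25 dB over, so 23.75 dB of GR.
B: 10 dB over, compressed to 5 dB over, so 5 dB of GR.
A applies 18.75 dB more gain reduction.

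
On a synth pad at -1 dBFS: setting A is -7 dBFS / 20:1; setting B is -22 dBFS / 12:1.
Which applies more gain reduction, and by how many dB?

B, by 13.55 dB

A: overshoot 6 dB → output overshoot 0.3 dB → GR 5.7 dB.
B: overshoot 21 dB → output overshoot 1.75 dB → GR 19.25 dB.
B applies 13.55 dB more gain reduction.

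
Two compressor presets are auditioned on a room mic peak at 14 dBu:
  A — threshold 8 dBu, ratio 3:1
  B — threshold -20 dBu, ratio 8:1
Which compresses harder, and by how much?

A: GR = 6 − 6/3 = 4 dB.
B: GR = 34 − 34/8 = 29.75 dB.
Difference: 25.75 dB in favour of B.

B, by 25.75 dB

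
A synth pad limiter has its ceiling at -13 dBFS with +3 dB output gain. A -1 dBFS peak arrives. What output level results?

At ∞:1, everything above -13 dBFS is held at the ceiling.
Output gain then adds 3 dB: -13 + 3 = -10 dBFS.

-10 dBFS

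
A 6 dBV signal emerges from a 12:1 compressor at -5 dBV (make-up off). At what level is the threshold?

-6 dBV

Gain reduction = 6 − (-5) = 11 dB; output overshoot = GR / (R − 1) = 11 / 11 = 1 dB.
Threshold = output − output overshoot = -5 − 1 = -6 dBV.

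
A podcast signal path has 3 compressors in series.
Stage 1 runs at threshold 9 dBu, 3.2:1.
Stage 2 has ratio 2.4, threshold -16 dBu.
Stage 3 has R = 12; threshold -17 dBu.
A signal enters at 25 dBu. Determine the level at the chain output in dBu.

-15.875 dBu

Stage 1: overshoot 16 dB → 16/3.2 = 5 dB → 14 dBu.
Stage 2: 30 dB above -16 dBu, reduced 2.4:1 to 12.5 dB above → -3.5 dBu.
Stage 3: -3.5 dBu is 13.5 dB over -17 dBu; at 12:1 that becomes 1.125 dB over, giving -15.875 dBu.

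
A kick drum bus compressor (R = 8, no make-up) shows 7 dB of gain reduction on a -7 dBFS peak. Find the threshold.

-15 dBFS

Gain reduction = -7 − (-14) = 7 dB; output overshoot = GR / (R − 1) = 7 / 7 = 1 dB.
Threshold = output − output overshoot = -14 − 1 = -15 dBFS.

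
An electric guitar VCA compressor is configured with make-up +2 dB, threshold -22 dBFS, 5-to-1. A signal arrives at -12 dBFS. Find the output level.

-18 dBFS

Overshoot: -12 − (-22) = 10 dB.
5:1 compression reduces that to 10/5 = 2 dB over.
So the level is -22 + 2 = -20 dBFS; make-up adds 2 dB, giving -18 dBFS.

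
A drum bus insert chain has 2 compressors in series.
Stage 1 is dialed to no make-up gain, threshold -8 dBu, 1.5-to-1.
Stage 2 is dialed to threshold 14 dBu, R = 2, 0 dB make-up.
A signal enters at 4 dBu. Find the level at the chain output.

0 dBu

Stage 1: 12 dB above -8 dBu, reduced 1.5:1 to 8 dB above → 0 dBu.
Stage 2: 0 dBu is at or below the 14 dBu threshold — no compression; output 0 dBu.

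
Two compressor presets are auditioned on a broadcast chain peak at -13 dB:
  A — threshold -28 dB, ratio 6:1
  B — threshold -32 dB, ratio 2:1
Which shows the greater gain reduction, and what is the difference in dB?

A: 15 dB over, compressed to 2.5 dB over, so 12.5 dB of GR.
B: 19 dB over, compressed to 9.5 dB over, so 9.5 dB of GR.
A reduces 3 dB more.

A, by 3 dB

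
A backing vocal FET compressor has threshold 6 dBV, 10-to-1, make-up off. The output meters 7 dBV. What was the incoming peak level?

That's 1 dB above the 6 dBV threshold.
Undo the ratio: input overshoot = 1 × 10 = 10 dB, giving input = 16 dBV.

16 dBV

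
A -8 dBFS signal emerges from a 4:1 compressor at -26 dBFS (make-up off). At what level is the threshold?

-32 dBFS

Gain reduction = -8 − (-26) = 18 dB; output overshoot = GR / (R − 1) = 18 / 3 = 6 dB.
Threshold = output − output overshoot = -26 − 6 = -32 dBFS.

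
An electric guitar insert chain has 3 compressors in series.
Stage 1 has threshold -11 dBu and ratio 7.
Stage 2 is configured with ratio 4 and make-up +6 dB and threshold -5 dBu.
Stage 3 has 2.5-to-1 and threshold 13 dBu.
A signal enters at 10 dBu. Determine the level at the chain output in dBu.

-2 dBu

Stage 1: 21 dB above -11 dBu, reduced 7:1 to 3 dB above → -8 dBu.
Stage 2: below threshold (-8 ≤ -5); passes unchanged; make-up brings it to -2 dBu.
Stage 3: -2 dBu ≤ 13 dBu, so stage 3 doesn't engage; output -2 dBu.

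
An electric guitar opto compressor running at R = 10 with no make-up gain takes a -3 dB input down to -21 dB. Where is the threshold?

Input is 20 dB above T (since output overshoot × R = input overshoot: (-21 − T)·10 = -3 − T gives T = -23 dB).
Check: -23 + (-3 − (-23))/10 = -23 + 2 = -21 dB. ✓

-23 dB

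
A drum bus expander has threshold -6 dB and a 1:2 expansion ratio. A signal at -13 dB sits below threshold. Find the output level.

The input is 7 dB below the -6 dB threshold.
A 1:2 expander multiplies undershoot by 2: 7 × 2 = 14 dB below threshold.
Output = -6 − 14 = -20 dB.

-20 dB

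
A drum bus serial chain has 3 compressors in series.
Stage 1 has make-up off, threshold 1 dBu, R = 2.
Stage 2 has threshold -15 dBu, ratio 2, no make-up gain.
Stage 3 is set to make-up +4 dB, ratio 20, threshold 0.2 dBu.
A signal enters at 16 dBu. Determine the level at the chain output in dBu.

Stage 1: overshoot 15 dB → 15/2 = 7.5 dB → 8.5 dBu.
Stage 2: overshoot 23.5 dB → 23.5/2 = 11.75 dB → -3.25 dBu.
Stage 3: -3.25 dBu is at or below the 0.2 dBu threshold — no compression; make-up brings it to 0.75 dBu.

0.75 dBu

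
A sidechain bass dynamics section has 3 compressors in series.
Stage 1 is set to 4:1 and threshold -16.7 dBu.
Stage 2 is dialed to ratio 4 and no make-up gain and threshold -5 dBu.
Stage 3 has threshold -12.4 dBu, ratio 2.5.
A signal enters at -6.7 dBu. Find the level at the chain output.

Stage 1: overshoot 10 dB → 10/4 = 2.5 dB → -14.2 dBu.
Stage 2: below threshold (-14.2 ≤ -5); passes unchanged; output -14.2 dBu.
Stage 3: below threshold (-14.2 ≤ -12.4); passes unchanged; output -14.2 dBu.

-14.2 dBu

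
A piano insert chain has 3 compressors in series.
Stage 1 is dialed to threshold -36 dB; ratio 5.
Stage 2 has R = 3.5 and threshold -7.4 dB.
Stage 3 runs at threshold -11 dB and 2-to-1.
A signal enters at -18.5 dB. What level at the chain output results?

Stage 1: -18.5 dB is 17.5 dB over -36 dB; at 5:1 that becomes 3.5 dB over, giving -32.5 dB.
Stage 2: below threshold (-32.5 ≤ -7.4); passes unchanged; output -32.5 dB.
Stage 3: -32.5 dB is at or below the -11 dB threshold — no compression; output -32.5 dB.

-32.5 dB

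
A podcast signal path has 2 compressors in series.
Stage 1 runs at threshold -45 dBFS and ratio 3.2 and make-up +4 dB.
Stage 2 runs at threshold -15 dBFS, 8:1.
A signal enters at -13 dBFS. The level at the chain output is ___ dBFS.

Stage 1: -13 dBFS is 32 dB over -45 dBFS; at 3.2:1 that becomes 10 dB over, giving -35 dBFS; +4 dB make-up → -31 dBFS.
Stage 2: -31 dBFS ≤ -15 dBFS, so stage 2 doesn't engage; output -31 dBFS.

-31 dBFS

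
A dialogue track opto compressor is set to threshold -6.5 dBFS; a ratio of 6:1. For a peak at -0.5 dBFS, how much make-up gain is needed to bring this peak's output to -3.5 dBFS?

2 dB

Without make-up, output = threshold + overshoot/6 = -6.5 + 1 = -5.5 dBFS.
Gap to target: 2 dB.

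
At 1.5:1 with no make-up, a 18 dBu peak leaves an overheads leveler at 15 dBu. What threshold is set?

Gain reduction = 18 − 15 = 3 dB; output overshoot = GR / (R − 1) = 3 / 0.5 = 6 dB.
Threshold = output − output overshoot = 15 − 6 = 9 dBu.

9 dBu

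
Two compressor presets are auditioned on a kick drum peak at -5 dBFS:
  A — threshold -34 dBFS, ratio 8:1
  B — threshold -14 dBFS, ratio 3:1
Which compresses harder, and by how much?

A, by 19.375 dB

A: GR = 29 − 29/8 = 25.375 dB.
B: GR = 9 − 9/3 = 6 dB.
A applies 19.375 dB more gain reduction.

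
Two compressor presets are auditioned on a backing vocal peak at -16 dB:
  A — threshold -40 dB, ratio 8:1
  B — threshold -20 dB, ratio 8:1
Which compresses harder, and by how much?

A, by 17.5 dB

A: 24 dB over, compressed to 3 dB over, so 21 dB of GR.
B: 4 dB over, compressed to 0.5 dB over, so 3.5 dB of GR.
A reduces 17.5 dB more.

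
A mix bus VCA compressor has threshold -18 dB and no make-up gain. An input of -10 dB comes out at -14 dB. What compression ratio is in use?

Input overshoot = -10 − (-18) = 8 dB; output overshoot = -14 − (-18) = 4 dB.
Ratio = 8 / 4 = 2.

2:1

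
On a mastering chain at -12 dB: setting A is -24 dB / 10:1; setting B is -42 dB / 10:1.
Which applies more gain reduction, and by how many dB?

B, by 16.2 dB

A: overshoot 12 dB → output overshoot 1.2 dB → GR 10.8 dB.
B: overshoot 30 dB → output overshoot 3 dB → GR 27 dB.
Difference: 16.2 dB in favour of B.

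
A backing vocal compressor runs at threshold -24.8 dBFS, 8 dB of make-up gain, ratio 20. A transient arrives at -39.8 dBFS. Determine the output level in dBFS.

-31.8 dBFS

-39.8 dBFS is 15 dB below the -24.8 dBFS threshold, so no gain reduction is applied.
Make-up gain adds 8 dB: -39.8 + 8 = -31.8 dBFS.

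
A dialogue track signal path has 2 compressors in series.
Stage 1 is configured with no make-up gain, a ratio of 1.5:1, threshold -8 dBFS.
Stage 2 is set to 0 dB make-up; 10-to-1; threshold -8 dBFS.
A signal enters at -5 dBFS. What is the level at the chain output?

Stage 1: 3 dB above -8 dBFS, reduced 1.5:1 to 2 dB above → -6 dBFS.
Stage 2: 2 dB above -8 dBFS, reduced 10:1 to 0.2 dB above → -7.8 dBFS.

-7.8 dBFS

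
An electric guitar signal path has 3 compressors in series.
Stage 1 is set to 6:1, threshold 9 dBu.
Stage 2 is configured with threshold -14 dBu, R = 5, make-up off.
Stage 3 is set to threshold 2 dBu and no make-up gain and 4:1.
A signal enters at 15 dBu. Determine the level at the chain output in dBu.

-9.2 dBu

Stage 1: 6 dB above 9 dBu, reduced 6:1 to 1 dB above → 10 dBu.
Stage 2: 24 dB above -14 dBu, reduced 5:1 to 4.8 dB above → -9.2 dBu.
Stage 3: -9.2 dBu is at or below the 2 dBu threshold — no compression; output -9.2 dBu.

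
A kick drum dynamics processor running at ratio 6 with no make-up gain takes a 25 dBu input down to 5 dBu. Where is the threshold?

1 dBu

Gain reduction = 25 − 5 = 20 dB; output overshoot = GR / (R − 1) = 20 / 5 = 4 dB.
Threshold = output − output overshoot = 5 − 4 = 1 dBu.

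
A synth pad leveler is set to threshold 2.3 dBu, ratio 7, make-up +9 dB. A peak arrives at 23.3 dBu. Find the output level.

Overshoot: 23.3 − 2.3 = 21 dB.
The 21 dB excess becomes 3 dB after 7:1 reduction.
Output = 2.3 + 3 = 5.3 dBu; make-up adds 9 dB, giving 14.3 dBu.

14.3 dBu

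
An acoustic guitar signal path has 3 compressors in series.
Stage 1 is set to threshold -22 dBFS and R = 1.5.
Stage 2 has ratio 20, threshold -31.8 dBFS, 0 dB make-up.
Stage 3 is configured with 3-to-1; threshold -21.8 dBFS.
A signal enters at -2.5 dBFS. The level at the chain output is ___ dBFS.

-30.66 dBFS

Stage 1: -2.5 dBFS is 19.5 dB over -22 dBFS; at 1.5:1 that becomes 13 dB over, giving -9 dBFS.
Stage 2: overshoot 22.8 dB → 22.8/20 = 1.14 dB → -30.66 dBFS.
Stage 3: -30.66 dBFS is at or below the -21.8 dBFS threshold — no compression; output -30.66 dBFS.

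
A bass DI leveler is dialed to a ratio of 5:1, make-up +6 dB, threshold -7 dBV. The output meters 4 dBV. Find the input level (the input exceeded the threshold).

18 dBV

Before make-up, the level was 4 − 6 = -2 dBV.
Post-compression overshoot = -2 − (-7) = 5 dB.
Before 5:1 compression the overshoot was 5 × 5 = 25 dB, so input = -7 + 25 = 18 dBV.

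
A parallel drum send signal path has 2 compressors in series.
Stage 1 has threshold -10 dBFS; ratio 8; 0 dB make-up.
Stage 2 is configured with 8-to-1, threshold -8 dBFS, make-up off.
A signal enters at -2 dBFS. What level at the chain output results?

Stage 1: overshoot 8 dB → 8/8 = 1 dB → -9 dBFS.
Stage 2: -9 dBFS is at or below the -8 dBFS threshold — no compression; output -9 dBFS.

-9 dBFS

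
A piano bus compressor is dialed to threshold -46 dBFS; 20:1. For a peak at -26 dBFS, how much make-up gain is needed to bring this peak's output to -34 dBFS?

Without make-up, output = threshold + overshoot/20 = -46 + 1 = -45 dBFS.
Gap to target: 11 dB.

11 dB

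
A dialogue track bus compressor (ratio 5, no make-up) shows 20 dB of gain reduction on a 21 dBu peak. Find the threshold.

Input is 25 dB above T (since output overshoot × R = input overshoot: (1 − T)·5 = 21 − T gives T = -4 dBu).
Check: -4 + (21 − (-4))/5 = -4 + 5 = 1 dBu. ✓

-4 dBu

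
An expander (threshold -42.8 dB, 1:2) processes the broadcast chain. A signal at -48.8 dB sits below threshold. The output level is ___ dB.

-54.8 dB

Below threshold, a 1:2 expander applies gain = (2−1)×(T − x) of attenuation.
(2−1) × 6 = 6 dB, so output = -48.8 − 6 = -54.8 dB.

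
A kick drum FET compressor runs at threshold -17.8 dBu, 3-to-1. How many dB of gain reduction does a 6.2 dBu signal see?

Overshoot = 6.2 − (-17.8) = 24 dB.
A 3:1 ratio leaves 8 dB of that excess.
Gain reduction = 24 − 8 = 16 dB.

16 dB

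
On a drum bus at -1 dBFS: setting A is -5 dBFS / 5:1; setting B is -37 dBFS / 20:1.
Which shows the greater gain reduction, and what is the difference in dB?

B, by 31 dB

A: overshoot 4 dB → output overshoot 0.8 dB → GR 3.2 dB.
B: overshoot 36 dB → output overshoot 1.8 dB → GR 34.2 dB.
Difference: 31 dB in favour of B.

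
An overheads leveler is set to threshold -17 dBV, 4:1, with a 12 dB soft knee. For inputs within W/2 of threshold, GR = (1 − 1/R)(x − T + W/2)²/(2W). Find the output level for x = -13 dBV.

-16.125 dBV

x − T + W/2 = -13 − (-17) + 6 = 10.
GR = (1 − 1/4) × 10² / 24 = 0.75 × 100 / 24 = 3.125 dB.
Output = -13 − 3.125 = -16.125 dBV.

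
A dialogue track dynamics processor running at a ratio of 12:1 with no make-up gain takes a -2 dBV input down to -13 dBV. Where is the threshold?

Gain reduction = -2 − (-13) = 11 dB; output overshoot = GR / (R − 1) = 11 / 11 = 1 dB.
Threshold = output − output overshoot = -13 − 1 = -14 dBV.

-14 dBV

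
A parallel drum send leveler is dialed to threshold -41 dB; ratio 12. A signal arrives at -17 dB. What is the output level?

-39 dB

-17 dB sits 24 dB over threshold.
The 24 dB excess becomes 2 dB after 12:1 reduction.
So the level is -41 + 2 = -39 dB.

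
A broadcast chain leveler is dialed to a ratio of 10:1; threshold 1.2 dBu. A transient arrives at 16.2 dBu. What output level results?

The input is 15 dB above the 1.2 dBu threshold.
At 10:1 the overshoot is divided by 10, leaving 1.5 dB above threshold.
That puts the output at 2.7 dBu.

2.7 dBu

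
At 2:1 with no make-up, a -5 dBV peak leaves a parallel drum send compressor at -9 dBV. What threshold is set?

-13 dBV

Gain reduction = -5 − (-9) = 4 dB; output overshoot = GR / (R − 1) = 4 / 1 = 4 dB.
Threshold = output − output overshoot = -9 − 4 = -13 dBV.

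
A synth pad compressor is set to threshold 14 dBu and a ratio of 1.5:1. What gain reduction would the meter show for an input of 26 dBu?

26 dBu exceeds the threshold by 12 dB.
A 1.5:1 ratio leaves 8 dB of that excess.
Gain reduction = 12 − 8 = 4 dB.

4 dB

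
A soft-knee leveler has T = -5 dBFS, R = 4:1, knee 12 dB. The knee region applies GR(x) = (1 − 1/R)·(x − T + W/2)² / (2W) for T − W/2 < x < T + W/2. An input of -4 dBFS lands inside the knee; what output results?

x − T + W/2 = -4 − (-5) + 6 = 7.
GR = (1 − 1/4) × 7² / 24 = 0.75 × 49 / 24 = 1.53125 dB.
Output = -4 − 1.53125 = -5.53125 dBFS.

-5.53125 dBFS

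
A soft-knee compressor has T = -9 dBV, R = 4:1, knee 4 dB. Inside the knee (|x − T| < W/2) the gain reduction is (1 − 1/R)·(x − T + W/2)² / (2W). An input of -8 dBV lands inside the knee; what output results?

x − T + W/2 = -8 − (-9) + 2 = 3.
GR = (1 − 1/4) × 3² / 8 = 0.75 × 9 / 8 = 0.84375 dB.
Output = -8 − 0.84375 = -8.84375 dBV.

-8.84375 dBV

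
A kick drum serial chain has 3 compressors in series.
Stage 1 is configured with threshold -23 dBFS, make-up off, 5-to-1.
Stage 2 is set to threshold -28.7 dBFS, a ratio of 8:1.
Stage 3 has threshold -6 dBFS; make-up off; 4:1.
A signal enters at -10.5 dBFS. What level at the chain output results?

Stage 1: -10.5 dBFS is 12.5 dB over -23 dBFS; at 5:1 that becomes 2.5 dB over, giving -20.5 dBFS.
Stage 2: 8.2 dB above -28.7 dBFS, reduced 8:1 to 1.025 dB above → -27.675 dBFS.
Stage 3: -27.675 dBFS ≤ -6 dBFS, so stage 3 doesn't engage; output -27.675 dBFS.

-27.675 dBFS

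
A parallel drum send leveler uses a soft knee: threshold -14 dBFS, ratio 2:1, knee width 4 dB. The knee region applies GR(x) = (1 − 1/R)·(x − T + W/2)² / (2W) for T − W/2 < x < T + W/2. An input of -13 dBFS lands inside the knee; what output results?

x − T + W/2 = -13 − (-14) + 2 = 3.
GR = (1 − 1/2) × 3² / 8 = 0.5 × 9 / 8 = 0.5625 dB.
Output = -13 − 0.5625 = -13.5625 dBFS.

-13.5625 dBFS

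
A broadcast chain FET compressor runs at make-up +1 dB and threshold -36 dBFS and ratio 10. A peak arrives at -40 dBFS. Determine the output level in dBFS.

-39 dBFS

-40 dBFS is 4 dB below the -36 dBFS threshold, so no gain reduction is applied.
Make-up gain adds 1 dB: -40 + 1 = -39 dBFS.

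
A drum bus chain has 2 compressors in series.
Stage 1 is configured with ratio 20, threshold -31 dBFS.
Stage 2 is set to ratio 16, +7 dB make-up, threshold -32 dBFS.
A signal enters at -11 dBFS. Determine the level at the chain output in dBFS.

Stage 1: 20 dB above -31 dBFS, reduced 20:1 to 1 dB above → -30 dBFS.
Stage 2: overshoot 2 dB → 2/16 = 0.125 dB → -31.875 dBFS; +7 dB make-up → -24.875 dBFS.

-24.875 dBFS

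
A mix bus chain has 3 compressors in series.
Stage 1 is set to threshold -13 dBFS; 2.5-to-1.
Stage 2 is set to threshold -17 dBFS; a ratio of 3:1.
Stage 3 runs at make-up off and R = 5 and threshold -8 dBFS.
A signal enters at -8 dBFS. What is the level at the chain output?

Stage 1: overshoot 5 dB → 5/2.5 = 2 dB → -11 dBFS.
Stage 2: overshoot 6 dB → 6/3 = 2 dB → -15 dBFS.
Stage 3: below threshold (-15 ≤ -8); passes unchanged; output -15 dBFS.

-15 dBFS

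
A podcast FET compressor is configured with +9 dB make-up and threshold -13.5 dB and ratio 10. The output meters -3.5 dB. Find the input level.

-3.5 dB

Remove make-up: -3.5 − 9 = -12.5 dB.
That's 1 dB above the -13.5 dB threshold.
Undo the ratio: input overshoot = 1 × 10 = 10 dB, giving input = -3.5 dB.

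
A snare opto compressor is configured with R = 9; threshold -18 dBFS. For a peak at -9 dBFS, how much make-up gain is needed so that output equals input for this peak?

8 dB

The peak compresses to -18 + 9/9 = -17 dBFS.
To reach -9 dBFS requires -9 − (-17) = 8 dB of make-up.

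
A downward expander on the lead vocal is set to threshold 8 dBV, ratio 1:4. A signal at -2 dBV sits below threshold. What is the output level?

-32 dBV

Undershoot = 8 − (-2) = 10 dB.
At 1:4, that expands to 40 dB under threshold.
Output = 8 − 40 = -32 dBV.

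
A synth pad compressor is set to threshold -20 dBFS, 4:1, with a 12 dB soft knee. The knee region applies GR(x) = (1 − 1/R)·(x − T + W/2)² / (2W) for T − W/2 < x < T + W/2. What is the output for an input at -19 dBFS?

x − T + W/2 = -19 − (-20) + 6 = 7.
GR = (1 − 1/4) × 7² / 24 = 0.75 × 49 / 24 = 1.53125 dB.
Output = -19 − 1.53125 = -20.53125 dBFS.

-20.53125 dBFS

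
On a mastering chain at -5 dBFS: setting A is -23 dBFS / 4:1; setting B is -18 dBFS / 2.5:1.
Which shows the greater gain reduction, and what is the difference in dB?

A: 18 dB over, compressed to 4.5 dB over, so 13.5 dB of GR.
B: 13 dB over, compressed to 5.2 dB over, so 7.8 dB of GR.
A applies 5.7 dB more gain reduction.

A, by 5.7 dB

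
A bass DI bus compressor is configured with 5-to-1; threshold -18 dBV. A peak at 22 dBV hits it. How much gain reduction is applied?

32 dB

The signal is 40 dB above threshold.
After 5:1 compression the overshoot becomes 40/5 = 8 dB.
So the signal is attenuated by 40 − 8 = 32 dB.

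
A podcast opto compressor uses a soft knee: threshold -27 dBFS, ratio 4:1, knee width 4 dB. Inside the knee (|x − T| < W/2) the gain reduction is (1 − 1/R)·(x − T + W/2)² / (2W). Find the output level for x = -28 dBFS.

-28.09375 dBFS

x − T + W/2 = -28 − (-27) + 2 = 1.
GR = (1 − 1/4) × 1² / 8 = 0.75 × 1 / 8 = 0.09375 dB.
Output = -28 − 0.09375 = -28.09375 dBFS.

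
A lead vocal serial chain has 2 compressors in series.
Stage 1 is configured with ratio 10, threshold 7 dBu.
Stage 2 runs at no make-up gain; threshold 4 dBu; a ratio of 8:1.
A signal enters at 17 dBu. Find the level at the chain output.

Stage 1: overshoot 10 dB → 10/10 = 1 dB → 8 dBu.
Stage 2: overshoot 4 dB → 4/8 = 0.5 dB → 4.5 dBu.

4.5 dBu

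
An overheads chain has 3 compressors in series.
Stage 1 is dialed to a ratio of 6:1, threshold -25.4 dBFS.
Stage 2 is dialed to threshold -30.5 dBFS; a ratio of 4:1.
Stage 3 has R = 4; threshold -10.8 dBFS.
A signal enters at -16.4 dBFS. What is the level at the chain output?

-28.85 dBFS

Stage 1: 9 dB above -25.4 dBFS, reduced 6:1 to 1.5 dB above → -23.9 dBFS.
Stage 2: -23.9 dBFS is 6.6 dB over -30.5 dBFS; at 4:1 that becomes 1.65 dB over, giving -28.85 dBFS.
Stage 3: -28.85 dBFS ≤ -10.8 dBFS, so stage 3 doesn't engage; output -28.85 dBFS.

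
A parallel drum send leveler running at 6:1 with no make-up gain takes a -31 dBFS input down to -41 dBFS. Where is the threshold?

-43 dBFS

Input is 12 dB above T (since output overshoot × R = input overshoot: (-41 − T)·6 = -31 − T gives T = -43 dBFS).
Check: -43 + (-31 − (-43))/6 = -43 + 2 = -41 dBFS. ✓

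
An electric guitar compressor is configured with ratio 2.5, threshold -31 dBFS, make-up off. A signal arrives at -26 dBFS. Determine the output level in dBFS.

-29 dBFS

The input is 5 dB above the -31 dBFS threshold.
2.5:1 compression reduces that to 5/2.5 = 2 dB over.
So the level is -31 + 2 = -29 dBFS.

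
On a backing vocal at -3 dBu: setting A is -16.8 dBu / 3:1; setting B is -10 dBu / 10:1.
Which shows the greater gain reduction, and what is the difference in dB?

A, by 2.9 dB

A: overshoot 13.8 dB → output overshoot 4.6 dB → GR 9.2 dB.
B: overshoot 7 dB → output overshoot 0.7 dB → GR 6.3 dB.
A applies 2.9 dB more gain reduction.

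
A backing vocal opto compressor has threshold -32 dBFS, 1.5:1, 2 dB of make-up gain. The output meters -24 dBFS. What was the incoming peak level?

Before make-up, the level was -24 − 2 = -26 dBFS.
That's 6 dB above the -32 dBFS threshold.
Undo the ratio: input overshoot = 6 × 1.5 = 9 dB, giving input = -23 dBFS.

-23 dBFS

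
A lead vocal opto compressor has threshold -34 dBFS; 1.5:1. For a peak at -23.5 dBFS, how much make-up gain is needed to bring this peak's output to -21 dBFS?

The peak compresses to -34 + 10.5/1.5 = -27 dBFS.
To reach -21 dBFS requires -21 − (-27) = 6 dB of make-up.

6 dB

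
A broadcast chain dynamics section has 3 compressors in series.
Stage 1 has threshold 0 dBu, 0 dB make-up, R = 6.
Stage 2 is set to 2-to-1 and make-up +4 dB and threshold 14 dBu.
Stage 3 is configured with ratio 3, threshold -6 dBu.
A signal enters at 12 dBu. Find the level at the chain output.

Stage 1: overshoot 12 dB → 12/6 = 2 dB → 2 dBu.
Stage 2: 2 dBu is at or below the 14 dBu threshold — no compression; make-up brings it to 6 dBu.
Stage 3: 6 dBu is 12 dB over -6 dBu; at 3:1 that becomes 4 dB over, giving -2 dBu.

-2 dBu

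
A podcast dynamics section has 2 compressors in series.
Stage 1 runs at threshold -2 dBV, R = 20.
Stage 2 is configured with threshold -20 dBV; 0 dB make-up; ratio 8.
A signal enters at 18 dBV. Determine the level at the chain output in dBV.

Stage 1: 18 dBV is 20 dB over -2 dBV; at 20:1 that becomes 1 dB over, giving -1 dBV.
Stage 2: 19 dB above -20 dBV, reduced 8:1 to 2.375 dB above → -17.625 dBV.

-17.625 dBV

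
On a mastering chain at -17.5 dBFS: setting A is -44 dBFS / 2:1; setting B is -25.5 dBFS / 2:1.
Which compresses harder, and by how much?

A: 26.5 dB over, compressed to 13.25 dB over, so 13.25 dB of GR.
B: 8 dB over, compressed to 4 dB over, so 4 dB of GR.
A applies 9.25 dB more gain reduction.

A, by 9.25 dB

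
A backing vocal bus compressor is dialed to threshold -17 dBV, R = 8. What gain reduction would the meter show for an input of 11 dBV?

The signal is 28 dB above threshold.
After 8:1 compression the overshoot becomes 28/8 = 3.5 dB.
So the signal is attenuated by 28 − 3.5 = 24.5 dB.

24.5 dB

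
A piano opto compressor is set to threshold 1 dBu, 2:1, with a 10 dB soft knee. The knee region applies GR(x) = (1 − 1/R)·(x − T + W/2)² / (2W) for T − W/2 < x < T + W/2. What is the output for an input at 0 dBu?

-0.4 dBu

x − T + W/2 = 0 − 1 + 5 = 4.
GR = (1 − 1/2) × 4² / 20 = 0.5 × 16 / 20 = 0.4 dB.
Output = 0 − 0.4 = -0.4 dBu.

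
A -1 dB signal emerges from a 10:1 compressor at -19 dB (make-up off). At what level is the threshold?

-21 dB

Input is 20 dB above T (since output overshoot × R = input overshoot: (-19 − T)·10 = -1 − T gives T = -21 dB).
Check: -21 + (-1 − (-21))/10 = -21 + 2 = -19 dB. ✓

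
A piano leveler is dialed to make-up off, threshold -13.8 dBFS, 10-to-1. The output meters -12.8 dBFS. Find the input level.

-3.8 dBFS

Post-compression overshoot = -12.8 − (-13.8) = 1 dB.
Undo the ratio: input overshoot = 1 × 10 = 10 dB, giving input = -3.8 dBFS.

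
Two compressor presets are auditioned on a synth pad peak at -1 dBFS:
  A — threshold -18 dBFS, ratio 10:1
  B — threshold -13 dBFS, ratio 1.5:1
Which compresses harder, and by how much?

A: GR = 17 − 17/10 = 15.3 dB.
B: GR = 12 − 12/1.5 = 4 dB.
A applies 11.3 dB more gain reduction.

A, by 11.3 dB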